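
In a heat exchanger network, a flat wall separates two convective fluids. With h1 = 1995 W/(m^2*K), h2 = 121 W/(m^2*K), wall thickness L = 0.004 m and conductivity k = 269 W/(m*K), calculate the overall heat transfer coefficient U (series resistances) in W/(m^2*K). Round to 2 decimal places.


1/U = 1/h1 + L/k + 1/h2
1/U = 1/1995 + 0.004/269 + 1/121
1/U = 0.0005012531 + 1.48699e-05 + 0.0082644628
1/U = 0.0087805858
U = 113.89 W/(m^2*K)


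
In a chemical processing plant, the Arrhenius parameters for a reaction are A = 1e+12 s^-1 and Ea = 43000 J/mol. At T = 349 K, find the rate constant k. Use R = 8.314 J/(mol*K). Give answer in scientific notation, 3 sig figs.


k = A * exp(-Ea/(R*T))
k = 1e+12 * exp(-43000 / (8.314 * 349))
k = 1e+12 * exp(-14.819481)
k = 3.66e+05


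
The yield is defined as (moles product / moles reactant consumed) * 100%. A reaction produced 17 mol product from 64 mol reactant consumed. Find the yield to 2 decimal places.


Yield = (moles product / moles consumed) * 100%
Yield = (17 / 64) * 100
Yield = 0.2656 * 100
Yield = 26.56%


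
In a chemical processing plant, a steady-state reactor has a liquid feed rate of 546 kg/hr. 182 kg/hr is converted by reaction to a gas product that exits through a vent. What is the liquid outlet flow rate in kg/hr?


Steady-state mass balance on the main outlet: F_out = F_in - F_removed
F_out = 546 - 182
F_out = 364 kg/hr


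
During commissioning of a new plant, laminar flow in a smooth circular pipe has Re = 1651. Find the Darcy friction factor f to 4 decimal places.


f = 64 / Re
f = 64 / 1651
f = 0.0388


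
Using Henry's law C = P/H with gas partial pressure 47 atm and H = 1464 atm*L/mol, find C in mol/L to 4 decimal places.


C = P / H
C = 47 / 1464
C = 0.0321 mol/L


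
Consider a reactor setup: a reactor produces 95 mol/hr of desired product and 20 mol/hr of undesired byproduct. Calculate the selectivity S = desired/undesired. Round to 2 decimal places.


S = desired product rate / undesired product rate
S = 95 / 20
S = 4.75


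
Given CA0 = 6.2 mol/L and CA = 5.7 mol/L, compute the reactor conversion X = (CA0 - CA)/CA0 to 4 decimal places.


X = (CA0 - CA) / CA0
X = (6.2 - 5.7) / 6.2
X = 0.5 / 6.2
X = 0.0806


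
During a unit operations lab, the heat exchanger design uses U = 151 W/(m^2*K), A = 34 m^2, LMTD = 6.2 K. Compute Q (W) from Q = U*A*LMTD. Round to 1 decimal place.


Q = U * A * LMTD
Q = 151 * 34 * 6.2
Q = 31830.8 W


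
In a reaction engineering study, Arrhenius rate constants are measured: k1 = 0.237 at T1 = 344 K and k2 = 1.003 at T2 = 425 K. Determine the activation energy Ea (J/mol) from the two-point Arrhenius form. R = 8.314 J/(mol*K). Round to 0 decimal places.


Ea = R * ln(k2/k1) / (1/T1 - 1/T2)
ln(k2/k1) = ln(1.003/0.237) = 1.4426906
1/T1 - 1/T2 = 1/344 - 1/425 = 0.000554035568
Ea = 8.314 * 1.4426906 / 0.000554035568
Ea = 21649 J/mol


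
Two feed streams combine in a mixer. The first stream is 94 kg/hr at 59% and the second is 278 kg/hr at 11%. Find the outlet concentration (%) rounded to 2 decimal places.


Mass balance on solute: F1*x1 + F2*x2 = F3*x3
F3 = F1 + F2 = 94 + 278 = 372 kg/hr
x3 = (F1*x1 + F2*x2)/F3
x3 = (94*0.59 + 278*0.11) / 372
x3 = 23.13%


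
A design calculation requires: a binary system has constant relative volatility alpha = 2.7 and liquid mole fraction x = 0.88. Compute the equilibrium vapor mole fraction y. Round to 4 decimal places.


y = alpha*x / (1 + (alpha-1)*x)
y = 2.7*0.88 / (1 + (2.7-1)*0.88)
y = 2.376 / (1 + 1.496)
y = 2.376 / 2.496
y = 0.9519


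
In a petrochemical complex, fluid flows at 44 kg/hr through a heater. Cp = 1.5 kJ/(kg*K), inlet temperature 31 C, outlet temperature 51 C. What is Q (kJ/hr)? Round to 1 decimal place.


Q = m_dot * Cp * (T2 - T1)
Q = 44 * 1.5 * (51 - 31)
Q = 44 * 1.5 * 20
Q = 1320.0 kJ/hr


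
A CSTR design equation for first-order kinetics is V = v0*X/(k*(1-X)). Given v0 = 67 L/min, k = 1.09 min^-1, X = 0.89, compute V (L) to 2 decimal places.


V = v0 * X / (k * (1 - X))
V = 67 * 0.89 / (1.09 * (1 - 0.89))
V = 59.63 / (1.09 * 0.11)
V = 59.63 / 0.1199
V = 497.33 L


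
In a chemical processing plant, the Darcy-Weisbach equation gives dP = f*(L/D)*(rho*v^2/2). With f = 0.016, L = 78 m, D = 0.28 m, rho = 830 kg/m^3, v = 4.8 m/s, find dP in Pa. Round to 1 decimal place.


dP = f * (L/D) * (rho*v^2/2)
dP = 0.016 * (78/0.28) * (830*4.8^2/2)
L/D = 278.57142857
rho*v^2/2 = 830*23.04/2 = 9561.6
dP = 0.016 * 278.57142857 * 9561.6
dP = 42617.4 Pa


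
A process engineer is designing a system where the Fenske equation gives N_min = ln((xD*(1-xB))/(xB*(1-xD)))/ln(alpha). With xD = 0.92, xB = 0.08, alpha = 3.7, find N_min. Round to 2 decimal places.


N_min = ln((xD*(1-xB))/(xB*(1-xD))) / ln(alpha)
Numerator inside ln: 0.8464 / 0.0064 = 132.25
ln(132.25) = 4.884694
ln(alpha) = ln(3.7) = 1.308333
N_min = 4.884694 / 1.308333 = 3.73


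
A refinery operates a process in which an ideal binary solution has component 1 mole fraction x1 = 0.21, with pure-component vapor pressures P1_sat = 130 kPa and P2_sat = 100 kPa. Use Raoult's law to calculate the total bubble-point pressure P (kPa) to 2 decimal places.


P = x1*P1_sat + x2*P2_sat
x2 = 1 - x1 = 1 - 0.21 = 0.79
P = 0.21*130 + 0.79*100
P = 27.3 + 79.0
P = 106.30 kPa


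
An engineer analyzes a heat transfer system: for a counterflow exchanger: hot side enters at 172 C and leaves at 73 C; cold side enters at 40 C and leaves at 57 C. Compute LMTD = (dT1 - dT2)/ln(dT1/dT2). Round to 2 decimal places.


dT1 = Th_in - Tc_out = 172 - 57 = 115
dT2 = Th_out - Tc_in = 73 - 40 = 33
LMTD = (dT1 - dT2) / ln(dT1/dT2)
LMTD = (115 - 33) / ln(115/33)
LMTD = 65.68 K


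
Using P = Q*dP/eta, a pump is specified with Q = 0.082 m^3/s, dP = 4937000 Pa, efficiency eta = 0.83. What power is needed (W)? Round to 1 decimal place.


P = Q * dP / eta
P = 0.082 * 4937000 / 0.83
P = 404834.0 / 0.83
P = 487751.8 W


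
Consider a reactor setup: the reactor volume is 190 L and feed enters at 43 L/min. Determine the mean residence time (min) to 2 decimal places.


tau = V / v0
tau = 190 / 43
tau = 4.42 min


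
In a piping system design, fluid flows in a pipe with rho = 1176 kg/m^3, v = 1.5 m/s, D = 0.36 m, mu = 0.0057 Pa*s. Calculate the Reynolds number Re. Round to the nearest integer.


Re = rho * v * D / mu
Re = 1176 * 1.5 * 0.36 / 0.0057
Re = 635.04 / 0.0057
Re = 111411


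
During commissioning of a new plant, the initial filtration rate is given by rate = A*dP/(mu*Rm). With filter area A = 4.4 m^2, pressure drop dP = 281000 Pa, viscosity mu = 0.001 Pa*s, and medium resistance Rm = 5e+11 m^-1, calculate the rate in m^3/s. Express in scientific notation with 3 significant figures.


rate = A * dP / (mu * Rm)
rate = 4.4 * 281000 / (0.001 * 5e+11)
rate = 1236400.0 / 5.000e+08
rate = 2.47e-03 m^3/s


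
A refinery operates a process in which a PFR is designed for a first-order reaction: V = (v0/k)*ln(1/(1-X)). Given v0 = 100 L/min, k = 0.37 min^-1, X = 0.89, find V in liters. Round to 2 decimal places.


V = (v0/k) * ln(1/(1-X))
V = (100/0.37) * ln(1/(1-0.89))
V = 270.27027 * ln(9.090909)
V = 270.27027 * 2.207275
V = 596.56 L


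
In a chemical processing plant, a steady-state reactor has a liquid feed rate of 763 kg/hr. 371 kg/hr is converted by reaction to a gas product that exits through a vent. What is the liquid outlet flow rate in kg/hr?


Steady-state mass balance on the main outlet: F_out = F_in - F_removed
F_out = 763 - 371
F_out = 392 kg/hr


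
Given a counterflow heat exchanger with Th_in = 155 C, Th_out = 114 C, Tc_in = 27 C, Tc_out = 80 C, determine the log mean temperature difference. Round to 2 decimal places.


dT1 = Th_in - Tc_out = 155 - 80 = 75
dT2 = Th_out - Tc_in = 114 - 27 = 87
LMTD = (dT1 - dT2) / ln(dT1/dT2)
LMTD = (75 - 87) / ln(75/87)
LMTD = 80.85 K


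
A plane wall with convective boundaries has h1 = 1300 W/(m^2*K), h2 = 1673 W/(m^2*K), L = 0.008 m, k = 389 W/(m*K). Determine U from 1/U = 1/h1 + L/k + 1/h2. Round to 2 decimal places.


1/U = 1/h1 + L/k + 1/h2
1/U = 1/1300 + 0.008/389 + 1/1673
1/U = 0.0007692308 + 2.05656e-05 + 0.0005977286
1/U = 0.001387525
U = 720.71 W/(m^2*K)


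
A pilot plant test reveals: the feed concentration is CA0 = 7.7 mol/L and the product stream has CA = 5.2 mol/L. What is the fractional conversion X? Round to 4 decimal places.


X = (CA0 - CA) / CA0
X = (7.7 - 5.2) / 7.7
X = 2.5 / 7.7
X = 0.3247


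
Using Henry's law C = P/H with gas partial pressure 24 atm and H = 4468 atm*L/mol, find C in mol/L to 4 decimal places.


C = P / H
C = 24 / 4468
C = 0.0054 mol/L


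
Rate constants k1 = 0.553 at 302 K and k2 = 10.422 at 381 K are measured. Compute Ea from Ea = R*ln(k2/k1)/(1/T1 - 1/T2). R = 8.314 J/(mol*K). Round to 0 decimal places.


Ea = R * ln(k2/k1) / (1/T1 - 1/T2)
ln(k2/k1) = ln(10.422/0.553) = 2.9363162
1/T1 - 1/T2 = 1/302 - 1/381 = 0.000686586362
Ea = 8.314 * 2.9363162 / 0.000686586362
Ea = 35556 J/mol


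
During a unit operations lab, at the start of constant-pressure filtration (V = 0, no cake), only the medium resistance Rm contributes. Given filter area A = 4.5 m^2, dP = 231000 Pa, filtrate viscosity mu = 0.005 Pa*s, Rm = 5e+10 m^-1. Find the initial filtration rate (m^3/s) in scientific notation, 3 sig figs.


rate = A * dP / (mu * Rm)
rate = 4.5 * 231000 / (0.005 * 5e+10)
rate = 1039500.0 / 2.500e+08
rate = 4.16e-03 m^3/s


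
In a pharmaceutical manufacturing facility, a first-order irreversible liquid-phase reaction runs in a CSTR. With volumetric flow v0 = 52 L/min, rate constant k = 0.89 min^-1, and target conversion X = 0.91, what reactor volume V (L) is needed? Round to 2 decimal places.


V = v0 * X / (k * (1 - X))
V = 52 * 0.91 / (0.89 * (1 - 0.91))
V = 47.32 / (0.89 * 0.09)
V = 47.32 / 0.0801
V = 590.76 L


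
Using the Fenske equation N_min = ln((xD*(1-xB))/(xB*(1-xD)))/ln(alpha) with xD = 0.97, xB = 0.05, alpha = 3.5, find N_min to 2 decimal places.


N_min = ln((xD*(1-xB))/(xB*(1-xD))) / ln(alpha)
Numerator inside ln: 0.9215 / 0.0015 = 614.333333
ln(614.333333) = 6.420538
ln(alpha) = ln(3.5) = 1.252763
N_min = 6.420538 / 1.252763 = 5.13


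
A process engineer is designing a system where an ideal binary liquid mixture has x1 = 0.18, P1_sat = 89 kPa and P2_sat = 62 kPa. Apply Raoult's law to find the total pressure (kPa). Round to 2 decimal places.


P = x1*P1_sat + x2*P2_sat
x2 = 1 - x1 = 1 - 0.18 = 0.82
P = 0.18*89 + 0.82*62
P = 16.02 + 50.84
P = 66.86 kPa


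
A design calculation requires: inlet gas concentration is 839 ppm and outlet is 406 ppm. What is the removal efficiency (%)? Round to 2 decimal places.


Efficiency = (G_in - G_out) / G_in * 100%
Efficiency = (839 - 406) / 839 * 100
Efficiency = 433 / 839 * 100
Efficiency = 51.61%


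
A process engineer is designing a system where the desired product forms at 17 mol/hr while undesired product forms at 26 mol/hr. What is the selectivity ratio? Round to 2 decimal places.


S = desired product rate / undesired product rate
S = 17 / 26
S = 0.65


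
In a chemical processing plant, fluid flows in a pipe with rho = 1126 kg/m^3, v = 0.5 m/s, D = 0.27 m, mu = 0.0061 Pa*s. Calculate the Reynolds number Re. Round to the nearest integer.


Re = rho * v * D / mu
Re = 1126 * 0.5 * 0.27 / 0.0061
Re = 152.01 / 0.0061
Re = 24920


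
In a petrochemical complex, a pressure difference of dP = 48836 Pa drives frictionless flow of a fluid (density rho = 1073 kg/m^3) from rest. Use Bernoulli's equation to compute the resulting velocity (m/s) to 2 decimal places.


v = sqrt(2*dP/rho)
v = sqrt(2*48836/1073)
v = sqrt(91.027027)
v = 9.54 m/s


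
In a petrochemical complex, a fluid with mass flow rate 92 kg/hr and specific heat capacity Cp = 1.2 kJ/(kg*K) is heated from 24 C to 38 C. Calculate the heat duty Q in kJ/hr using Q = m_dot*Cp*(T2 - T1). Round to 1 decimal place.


Q = m_dot * Cp * (T2 - T1)
Q = 92 * 1.2 * (38 - 24)
Q = 92 * 1.2 * 14
Q = 1545.6 kJ/hr


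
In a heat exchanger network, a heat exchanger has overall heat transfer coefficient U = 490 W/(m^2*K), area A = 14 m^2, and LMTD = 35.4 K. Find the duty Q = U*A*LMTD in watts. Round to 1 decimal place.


Q = U * A * LMTD
Q = 490 * 14 * 35.4
Q = 242844.0 W


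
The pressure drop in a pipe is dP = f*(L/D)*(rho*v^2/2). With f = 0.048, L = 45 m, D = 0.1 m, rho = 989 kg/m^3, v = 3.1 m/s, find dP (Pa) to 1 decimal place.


dP = f * (L/D) * (rho*v^2/2)
dP = 0.048 * (45/0.1) * (989*3.1^2/2)
L/D = 450.0
rho*v^2/2 = 989*9.61/2 = 4752.145
dP = 0.048 * 450.0 * 4752.145
dP = 102646.3 Pa


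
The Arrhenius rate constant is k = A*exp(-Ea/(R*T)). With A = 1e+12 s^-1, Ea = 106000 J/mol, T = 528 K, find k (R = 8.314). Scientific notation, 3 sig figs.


k = A * exp(-Ea/(R*T))
k = 1e+12 * exp(-106000 / (8.314 * 528))
k = 1e+12 * exp(-24.14693)
k = 3.26e+01


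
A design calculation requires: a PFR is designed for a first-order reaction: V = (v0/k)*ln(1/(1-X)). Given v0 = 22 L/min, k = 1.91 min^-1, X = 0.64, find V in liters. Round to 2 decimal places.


V = (v0/k) * ln(1/(1-X))
V = (22/1.91) * ln(1/(1-0.64))
V = 11.518325 * ln(2.777778)
V = 11.518325 * 1.021651
V = 11.77 L


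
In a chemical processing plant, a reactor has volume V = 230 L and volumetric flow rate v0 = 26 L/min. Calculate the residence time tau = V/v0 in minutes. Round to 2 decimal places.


tau = V / v0
tau = 230 / 26
tau = 8.85 min


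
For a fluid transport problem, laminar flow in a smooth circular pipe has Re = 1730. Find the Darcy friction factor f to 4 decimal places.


f = 64 / Re
f = 64 / 1730
f = 0.0370


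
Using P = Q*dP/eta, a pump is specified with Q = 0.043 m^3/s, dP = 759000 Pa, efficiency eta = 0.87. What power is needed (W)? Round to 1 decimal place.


P = Q * dP / eta
P = 0.043 * 759000 / 0.87
P = 32637.0 / 0.87
P = 37513.8 W


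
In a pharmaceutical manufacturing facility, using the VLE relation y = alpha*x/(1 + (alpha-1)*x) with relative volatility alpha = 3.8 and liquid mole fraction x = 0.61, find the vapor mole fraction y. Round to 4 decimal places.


y = alpha*x / (1 + (alpha-1)*x)
y = 3.8*0.61 / (1 + (3.8-1)*0.61)
y = 2.318 / (1 + 1.708)
y = 2.318 / 2.708
y = 0.8560


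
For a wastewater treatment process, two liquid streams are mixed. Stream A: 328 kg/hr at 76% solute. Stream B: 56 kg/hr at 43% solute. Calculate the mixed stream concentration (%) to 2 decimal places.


Mass balance on solute: F1*x1 + F2*x2 = F3*x3
F3 = F1 + F2 = 328 + 56 = 384 kg/hr
x3 = (F1*x1 + F2*x2)/F3
x3 = (328*0.76 + 56*0.43) / 384
x3 = 71.19%


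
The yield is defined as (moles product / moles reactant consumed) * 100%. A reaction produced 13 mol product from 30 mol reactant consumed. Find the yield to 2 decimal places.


Yield = (moles product / moles consumed) * 100%
Yield = (13 / 30) * 100
Yield = 0.4333 * 100
Yield = 43.33%


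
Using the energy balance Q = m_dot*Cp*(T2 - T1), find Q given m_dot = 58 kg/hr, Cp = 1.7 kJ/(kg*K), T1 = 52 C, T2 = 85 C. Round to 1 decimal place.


Q = m_dot * Cp * (T2 - T1)
Q = 58 * 1.7 * (85 - 52)
Q = 58 * 1.7 * 33
Q = 3253.8 kJ/hr


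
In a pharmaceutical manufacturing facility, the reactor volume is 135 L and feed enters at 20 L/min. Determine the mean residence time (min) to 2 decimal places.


tau = V / v0
tau = 135 / 20
tau = 6.75 min


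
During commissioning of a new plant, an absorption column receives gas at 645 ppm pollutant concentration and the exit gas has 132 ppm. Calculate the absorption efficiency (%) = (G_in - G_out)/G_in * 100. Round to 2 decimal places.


Efficiency = (G_in - G_out) / G_in * 100%
Efficiency = (645 - 132) / 645 * 100
Efficiency = 513 / 645 * 100
Efficiency = 79.53%


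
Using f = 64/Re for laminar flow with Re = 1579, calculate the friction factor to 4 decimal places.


f = 64 / Re
f = 64 / 1579
f = 0.0405


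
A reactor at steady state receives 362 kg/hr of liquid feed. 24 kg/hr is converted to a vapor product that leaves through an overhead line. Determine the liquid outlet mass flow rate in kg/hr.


Steady-state mass balance on the main outlet: F_out = F_in - F_removed
F_out = 362 - 24
F_out = 338 kg/hr


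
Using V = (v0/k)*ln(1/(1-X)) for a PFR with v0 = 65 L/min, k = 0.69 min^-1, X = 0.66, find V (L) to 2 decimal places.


V = (v0/k) * ln(1/(1-X))
V = (65/0.69) * ln(1/(1-0.66))
V = 94.202899 * ln(2.941176)
V = 94.202899 * 1.07881
V = 101.63 L


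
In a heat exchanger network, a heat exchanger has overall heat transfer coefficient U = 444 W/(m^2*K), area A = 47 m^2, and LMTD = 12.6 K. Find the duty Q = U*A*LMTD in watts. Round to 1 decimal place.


Q = U * A * LMTD
Q = 444 * 47 * 12.6
Q = 262936.8 W


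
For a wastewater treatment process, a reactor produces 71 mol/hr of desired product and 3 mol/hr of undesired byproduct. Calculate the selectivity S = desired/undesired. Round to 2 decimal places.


S = desired product rate / undesired product rate
S = 71 / 3
S = 23.67


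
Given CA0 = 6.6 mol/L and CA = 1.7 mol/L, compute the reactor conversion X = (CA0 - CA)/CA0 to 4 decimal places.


X = (CA0 - CA) / CA0
X = (6.6 - 1.7) / 6.6
X = 4.9 / 6.6
X = 0.7424


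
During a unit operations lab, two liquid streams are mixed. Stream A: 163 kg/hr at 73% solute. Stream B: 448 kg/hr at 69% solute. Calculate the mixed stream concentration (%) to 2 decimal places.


Mass balance on solute: F1*x1 + F2*x2 = F3*x3
F3 = F1 + F2 = 163 + 448 = 611 kg/hr
x3 = (F1*x1 + F2*x2)/F3
x3 = (163*0.73 + 448*0.69) / 611
x3 = 70.07%


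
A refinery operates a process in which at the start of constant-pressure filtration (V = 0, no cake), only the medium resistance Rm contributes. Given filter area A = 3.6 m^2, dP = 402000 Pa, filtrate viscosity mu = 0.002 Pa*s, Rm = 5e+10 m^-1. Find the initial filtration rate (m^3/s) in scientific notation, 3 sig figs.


rate = A * dP / (mu * Rm)
rate = 3.6 * 402000 / (0.002 * 5e+10)
rate = 1447200.0 / 1.000e+08
rate = 1.45e-02 m^3/s


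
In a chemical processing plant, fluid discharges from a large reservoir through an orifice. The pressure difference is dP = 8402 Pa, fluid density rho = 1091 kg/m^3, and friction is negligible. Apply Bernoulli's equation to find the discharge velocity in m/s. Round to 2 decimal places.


v = sqrt(2*dP/rho)
v = sqrt(2*8402/1091)
v = sqrt(15.402383)
v = 3.92 m/s


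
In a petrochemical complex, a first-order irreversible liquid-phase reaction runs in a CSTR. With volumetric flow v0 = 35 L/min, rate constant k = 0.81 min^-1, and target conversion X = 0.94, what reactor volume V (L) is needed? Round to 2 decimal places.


V = v0 * X / (k * (1 - X))
V = 35 * 0.94 / (0.81 * (1 - 0.94))
V = 32.9 / (0.81 * 0.06)
V = 32.9 / 0.0486
V = 676.95 L


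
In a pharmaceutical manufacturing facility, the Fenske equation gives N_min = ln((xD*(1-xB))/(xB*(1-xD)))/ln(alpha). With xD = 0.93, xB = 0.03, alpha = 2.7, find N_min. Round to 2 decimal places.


N_min = ln((xD*(1-xB))/(xB*(1-xD))) / ln(alpha)
Numerator inside ln: 0.9021 / 0.0021 = 429.571429
ln(429.571429) = 6.062788
ln(alpha) = ln(2.7) = 0.993252
N_min = 6.062788 / 0.993252 = 6.10


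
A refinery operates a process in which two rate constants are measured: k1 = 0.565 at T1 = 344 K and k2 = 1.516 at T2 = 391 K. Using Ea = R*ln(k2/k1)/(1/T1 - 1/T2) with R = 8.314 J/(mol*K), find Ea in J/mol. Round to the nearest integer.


Ea = R * ln(k2/k1) / (1/T1 - 1/T2)
ln(k2/k1) = ln(1.516/0.565) = 0.9870048
1/T1 - 1/T2 = 1/344 - 1/391 = 0.000349431987
Ea = 8.314 * 0.9870048 / 0.000349431987
Ea = 23484 J/mol


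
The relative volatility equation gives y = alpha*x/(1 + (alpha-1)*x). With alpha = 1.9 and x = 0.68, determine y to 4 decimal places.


y = alpha*x / (1 + (alpha-1)*x)
y = 1.9*0.68 / (1 + (1.9-1)*0.68)
y = 1.292 / (1 + 0.612)
y = 1.292 / 1.612
y = 0.8015


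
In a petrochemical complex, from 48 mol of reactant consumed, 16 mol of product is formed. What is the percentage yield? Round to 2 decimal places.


Yield = (moles product / moles consumed) * 100%
Yield = (16 / 48) * 100
Yield = 0.3333 * 100
Yield = 33.33%


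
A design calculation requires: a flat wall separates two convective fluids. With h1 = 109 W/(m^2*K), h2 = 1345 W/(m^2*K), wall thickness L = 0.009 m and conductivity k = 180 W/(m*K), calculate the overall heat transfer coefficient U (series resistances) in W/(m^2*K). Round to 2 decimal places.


1/U = 1/h1 + L/k + 1/h2
1/U = 1/109 + 0.009/180 + 1/1345
1/U = 0.0091743119 + 5e-05 + 0.0007434944
1/U = 0.0099678063
U = 100.32 W/(m^2*K)


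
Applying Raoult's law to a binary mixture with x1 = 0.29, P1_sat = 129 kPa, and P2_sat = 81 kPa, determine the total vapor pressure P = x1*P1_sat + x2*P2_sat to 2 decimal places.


P = x1*P1_sat + x2*P2_sat
x2 = 1 - x1 = 1 - 0.29 = 0.71
P = 0.29*129 + 0.71*81
P = 37.41 + 57.51
P = 94.92 kPa


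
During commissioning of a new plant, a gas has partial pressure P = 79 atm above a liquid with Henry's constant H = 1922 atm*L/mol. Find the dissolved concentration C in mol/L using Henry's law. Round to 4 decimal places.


C = P / H
C = 79 / 1922
C = 0.0411 mol/L


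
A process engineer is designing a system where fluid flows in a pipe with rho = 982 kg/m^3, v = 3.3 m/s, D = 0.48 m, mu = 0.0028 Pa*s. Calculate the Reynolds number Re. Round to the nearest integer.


Re = rho * v * D / mu
Re = 982 * 3.3 * 0.48 / 0.0028
Re = 1555.488 / 0.0028
Re = 555531


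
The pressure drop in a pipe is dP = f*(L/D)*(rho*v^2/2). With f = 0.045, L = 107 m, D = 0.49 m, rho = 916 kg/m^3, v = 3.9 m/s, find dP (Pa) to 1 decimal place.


dP = f * (L/D) * (rho*v^2/2)
dP = 0.045 * (107/0.49) * (916*3.9^2/2)
L/D = 218.36734694
rho*v^2/2 = 916*15.21/2 = 6966.18
dP = 0.045 * 218.36734694 * 6966.18
dP = 68453.4 Pa


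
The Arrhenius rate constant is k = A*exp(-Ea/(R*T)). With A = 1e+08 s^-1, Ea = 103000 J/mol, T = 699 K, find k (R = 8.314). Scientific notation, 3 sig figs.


k = A * exp(-Ea/(R*T))
k = 1e+08 * exp(-103000 / (8.314 * 699))
k = 1e+08 * exp(-17.723522)
k = 2.01e+00


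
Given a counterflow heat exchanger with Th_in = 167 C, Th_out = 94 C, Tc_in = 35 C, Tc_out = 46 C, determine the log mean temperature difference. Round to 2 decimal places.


dT1 = Th_in - Tc_out = 167 - 46 = 121
dT2 = Th_out - Tc_in = 94 - 35 = 59
LMTD = (dT1 - dT2) / ln(dT1/dT2)
LMTD = (121 - 59) / ln(121/59)
LMTD = 86.32 K


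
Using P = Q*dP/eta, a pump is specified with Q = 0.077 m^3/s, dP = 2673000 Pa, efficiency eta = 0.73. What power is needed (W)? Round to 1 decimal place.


P = Q * dP / eta
P = 0.077 * 2673000 / 0.73
P = 205821.0 / 0.73
P = 281946.6 W


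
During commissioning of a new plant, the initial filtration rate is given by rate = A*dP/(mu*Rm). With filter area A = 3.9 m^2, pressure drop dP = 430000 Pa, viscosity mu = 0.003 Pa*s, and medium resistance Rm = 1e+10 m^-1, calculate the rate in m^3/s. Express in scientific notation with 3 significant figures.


rate = A * dP / (mu * Rm)
rate = 3.9 * 430000 / (0.003 * 1e+10)
rate = 1677000.0 / 3.000e+07
rate = 5.59e-02 m^3/s


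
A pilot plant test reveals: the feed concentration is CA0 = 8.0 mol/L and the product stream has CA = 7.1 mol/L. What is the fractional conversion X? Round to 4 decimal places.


X = (CA0 - CA) / CA0
X = (8.0 - 7.1) / 8.0
X = 0.9 / 8.0
X = 0.1125


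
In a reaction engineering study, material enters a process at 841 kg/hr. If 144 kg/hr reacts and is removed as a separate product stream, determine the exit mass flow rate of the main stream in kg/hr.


Steady-state mass balance on the main outlet: F_out = F_in - F_removed
F_out = 841 - 144
F_out = 697 kg/hr


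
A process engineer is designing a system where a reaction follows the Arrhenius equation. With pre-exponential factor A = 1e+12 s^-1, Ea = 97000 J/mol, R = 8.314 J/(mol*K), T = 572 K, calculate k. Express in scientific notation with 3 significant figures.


k = A * exp(-Ea/(R*T))
k = 1e+12 * exp(-97000 / (8.314 * 572))
k = 1e+12 * exp(-20.396971)
k = 1.39e+03


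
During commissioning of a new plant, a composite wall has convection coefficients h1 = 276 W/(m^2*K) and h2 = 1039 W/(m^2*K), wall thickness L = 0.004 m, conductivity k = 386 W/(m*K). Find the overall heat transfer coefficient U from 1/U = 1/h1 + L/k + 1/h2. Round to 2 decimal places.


1/U = 1/h1 + L/k + 1/h2
1/U = 1/276 + 0.004/386 + 1/1039
1/U = 0.0036231884 + 1.03627e-05 + 0.0009624639
1/U = 0.004596015
U = 217.58 W/(m^2*K)


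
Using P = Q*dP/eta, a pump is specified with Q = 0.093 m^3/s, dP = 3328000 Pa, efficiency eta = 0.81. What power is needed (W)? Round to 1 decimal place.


P = Q * dP / eta
P = 0.093 * 3328000 / 0.81
P = 309504.0 / 0.81
P = 382103.7 W


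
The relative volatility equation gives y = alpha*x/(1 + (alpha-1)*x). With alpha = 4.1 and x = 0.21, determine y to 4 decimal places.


y = alpha*x / (1 + (alpha-1)*x)
y = 4.1*0.21 / (1 + (4.1-1)*0.21)
y = 0.861 / (1 + 0.651)
y = 0.861 / 1.651
y = 0.5215


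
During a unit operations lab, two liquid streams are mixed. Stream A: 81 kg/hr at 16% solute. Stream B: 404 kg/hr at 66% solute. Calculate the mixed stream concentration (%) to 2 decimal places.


Mass balance on solute: F1*x1 + F2*x2 = F3*x3
F3 = F1 + F2 = 81 + 404 = 485 kg/hr
x3 = (F1*x1 + F2*x2)/F3
x3 = (81*0.16 + 404*0.66) / 485
x3 = 57.65%


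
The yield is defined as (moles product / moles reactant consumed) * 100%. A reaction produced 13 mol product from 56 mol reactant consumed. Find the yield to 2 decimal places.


Yield = (moles product / moles consumed) * 100%
Yield = (13 / 56) * 100
Yield = 0.2321 * 100
Yield = 23.21%


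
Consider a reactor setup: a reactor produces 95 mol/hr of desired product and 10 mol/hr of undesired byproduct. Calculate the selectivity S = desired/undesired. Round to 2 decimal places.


S = desired product rate / undesired product rate
S = 95 / 10
S = 9.50


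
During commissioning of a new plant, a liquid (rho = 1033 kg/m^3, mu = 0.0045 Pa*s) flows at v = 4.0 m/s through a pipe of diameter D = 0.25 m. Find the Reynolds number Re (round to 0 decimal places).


Re = rho * v * D / mu
Re = 1033 * 4.0 * 0.25 / 0.0045
Re = 1033.0 / 0.0045
Re = 229556


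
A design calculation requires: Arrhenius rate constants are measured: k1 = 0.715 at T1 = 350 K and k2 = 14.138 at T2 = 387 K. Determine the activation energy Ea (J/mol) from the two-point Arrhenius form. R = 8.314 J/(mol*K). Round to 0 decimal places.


Ea = R * ln(k2/k1) / (1/T1 - 1/T2)
ln(k2/k1) = ln(14.138/0.715) = 2.9843389
1/T1 - 1/T2 = 1/350 - 1/387 = 0.000273163529
Ea = 8.314 * 2.9843389 / 0.000273163529
Ea = 90831 J/mol


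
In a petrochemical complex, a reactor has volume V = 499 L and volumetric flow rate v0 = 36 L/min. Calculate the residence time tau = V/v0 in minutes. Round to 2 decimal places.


tau = V / v0
tau = 499 / 36
tau = 13.86 min


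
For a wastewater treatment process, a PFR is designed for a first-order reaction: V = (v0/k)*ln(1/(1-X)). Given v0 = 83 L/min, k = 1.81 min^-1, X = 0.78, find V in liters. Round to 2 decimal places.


V = (v0/k) * ln(1/(1-X))
V = (83/1.81) * ln(1/(1-0.78))
V = 45.856354 * ln(4.545455)
V = 45.856354 * 1.514128
V = 69.43 L


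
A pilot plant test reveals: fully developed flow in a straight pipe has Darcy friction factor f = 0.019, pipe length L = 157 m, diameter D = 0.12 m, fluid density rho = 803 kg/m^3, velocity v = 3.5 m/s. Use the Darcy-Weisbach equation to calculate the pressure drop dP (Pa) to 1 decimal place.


dP = f * (L/D) * (rho*v^2/2)
dP = 0.019 * (157/0.12) * (803*3.5^2/2)
L/D = 1308.33333333
rho*v^2/2 = 803*12.25/2 = 4918.375
dP = 0.019 * 1308.33333333 * 4918.375
dP = 122262.6 Pa


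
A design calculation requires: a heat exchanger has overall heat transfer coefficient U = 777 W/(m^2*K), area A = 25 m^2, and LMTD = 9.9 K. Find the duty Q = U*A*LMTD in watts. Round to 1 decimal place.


Q = U * A * LMTD
Q = 777 * 25 * 9.9
Q = 192307.5 W


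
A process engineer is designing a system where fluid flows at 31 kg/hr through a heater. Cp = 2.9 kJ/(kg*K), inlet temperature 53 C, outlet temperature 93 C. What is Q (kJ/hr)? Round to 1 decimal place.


Q = m_dot * Cp * (T2 - T1)
Q = 31 * 2.9 * (93 - 53)
Q = 31 * 2.9 * 40
Q = 3596.0 kJ/hr


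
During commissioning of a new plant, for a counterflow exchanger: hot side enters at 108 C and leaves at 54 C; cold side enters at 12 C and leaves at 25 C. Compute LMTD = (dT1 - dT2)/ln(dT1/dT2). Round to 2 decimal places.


dT1 = Th_in - Tc_out = 108 - 25 = 83
dT2 = Th_out - Tc_in = 54 - 12 = 42
LMTD = (dT1 - dT2) / ln(dT1/dT2)
LMTD = (83 - 42) / ln(83/42)
LMTD = 60.19 K


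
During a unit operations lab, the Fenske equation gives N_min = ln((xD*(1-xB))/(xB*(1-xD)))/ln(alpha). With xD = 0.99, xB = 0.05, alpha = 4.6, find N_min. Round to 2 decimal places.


N_min = ln((xD*(1-xB))/(xB*(1-xD))) / ln(alpha)
Numerator inside ln: 0.9405 / 0.0005 = 1881.0
ln(1881.0) = 7.539559
ln(alpha) = ln(4.6) = 1.526056
N_min = 7.539559 / 1.526056 = 4.94


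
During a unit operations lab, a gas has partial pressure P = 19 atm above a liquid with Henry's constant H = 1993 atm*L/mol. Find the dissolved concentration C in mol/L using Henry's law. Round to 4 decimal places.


C = P / H
C = 19 / 1993
C = 0.0095 mol/L


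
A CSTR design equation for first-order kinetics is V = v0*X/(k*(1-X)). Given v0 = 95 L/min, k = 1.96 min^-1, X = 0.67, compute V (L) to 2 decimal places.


V = v0 * X / (k * (1 - X))
V = 95 * 0.67 / (1.96 * (1 - 0.67))
V = 63.65 / (1.96 * 0.33)
V = 63.65 / 0.6468
V = 98.41 L


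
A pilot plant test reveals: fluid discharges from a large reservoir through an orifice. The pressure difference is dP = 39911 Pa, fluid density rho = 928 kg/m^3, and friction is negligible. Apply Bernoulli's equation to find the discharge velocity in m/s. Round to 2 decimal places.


v = sqrt(2*dP/rho)
v = sqrt(2*39911/928)
v = sqrt(86.015086)
v = 9.27 m/s


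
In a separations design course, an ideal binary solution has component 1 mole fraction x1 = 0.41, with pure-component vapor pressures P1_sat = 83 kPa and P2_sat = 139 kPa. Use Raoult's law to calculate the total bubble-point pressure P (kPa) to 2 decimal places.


P = x1*P1_sat + x2*P2_sat
x2 = 1 - x1 = 1 - 0.41 = 0.59
P = 0.41*83 + 0.59*139
P = 34.03 + 82.01
P = 116.04 kPa


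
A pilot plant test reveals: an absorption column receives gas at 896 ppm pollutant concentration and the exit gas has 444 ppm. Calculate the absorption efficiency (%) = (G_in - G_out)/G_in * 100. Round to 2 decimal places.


Efficiency = (G_in - G_out) / G_in * 100%
Efficiency = (896 - 444) / 896 * 100
Efficiency = 452 / 896 * 100
Efficiency = 50.45%


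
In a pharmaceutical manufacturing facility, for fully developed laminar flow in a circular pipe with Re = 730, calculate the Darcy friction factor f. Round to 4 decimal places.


f = 64 / Re
f = 64 / 730
f = 0.0877


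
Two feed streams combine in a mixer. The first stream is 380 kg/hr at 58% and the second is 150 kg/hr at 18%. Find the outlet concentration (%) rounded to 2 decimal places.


Mass balance on solute: F1*x1 + F2*x2 = F3*x3
F3 = F1 + F2 = 380 + 150 = 530 kg/hr
x3 = (F1*x1 + F2*x2)/F3
x3 = (380*0.58 + 150*0.18) / 530
x3 = 46.68%


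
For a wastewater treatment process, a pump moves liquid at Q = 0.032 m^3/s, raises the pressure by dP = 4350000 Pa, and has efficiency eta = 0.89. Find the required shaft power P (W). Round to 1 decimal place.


P = Q * dP / eta
P = 0.032 * 4350000 / 0.89
P = 139200.0 / 0.89
P = 156404.5 W


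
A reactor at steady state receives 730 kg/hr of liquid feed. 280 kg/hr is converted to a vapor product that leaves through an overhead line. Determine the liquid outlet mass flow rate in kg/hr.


Steady-state mass balance on the main outlet: F_out = F_in - F_removed
F_out = 730 - 280
F_out = 450 kg/hr


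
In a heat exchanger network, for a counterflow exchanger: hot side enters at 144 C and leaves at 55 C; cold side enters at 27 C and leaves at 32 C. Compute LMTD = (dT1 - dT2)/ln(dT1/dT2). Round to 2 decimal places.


dT1 = Th_in - Tc_out = 144 - 32 = 112
dT2 = Th_out - Tc_in = 55 - 27 = 28
LMTD = (dT1 - dT2) / ln(dT1/dT2)
LMTD = (112 - 28) / ln(112/28)
LMTD = 60.59 K


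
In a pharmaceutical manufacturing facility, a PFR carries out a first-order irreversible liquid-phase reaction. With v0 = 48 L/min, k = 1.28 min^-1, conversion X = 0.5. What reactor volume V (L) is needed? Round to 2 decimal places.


V = (v0/k) * ln(1/(1-X))
V = (48/1.28) * ln(1/(1-0.5))
V = 37.5 * ln(2.0)
V = 37.5 * 0.693147
V = 25.99 L


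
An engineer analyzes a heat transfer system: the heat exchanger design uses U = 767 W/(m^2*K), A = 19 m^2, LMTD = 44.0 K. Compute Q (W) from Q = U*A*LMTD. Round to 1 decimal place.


Q = U * A * LMTD
Q = 767 * 19 * 44.0
Q = 641212.0 W


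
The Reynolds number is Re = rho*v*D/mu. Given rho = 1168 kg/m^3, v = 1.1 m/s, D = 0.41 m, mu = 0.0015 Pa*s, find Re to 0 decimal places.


Re = rho * v * D / mu
Re = 1168 * 1.1 * 0.41 / 0.0015
Re = 526.768 / 0.0015
Re = 351179


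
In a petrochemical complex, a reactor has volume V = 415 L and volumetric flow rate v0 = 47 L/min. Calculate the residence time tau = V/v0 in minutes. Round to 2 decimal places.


tau = V / v0
tau = 415 / 47
tau = 8.83 min


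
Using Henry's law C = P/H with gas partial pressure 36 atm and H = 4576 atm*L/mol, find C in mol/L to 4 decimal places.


C = P / H
C = 36 / 4576
C = 0.0079 mol/L


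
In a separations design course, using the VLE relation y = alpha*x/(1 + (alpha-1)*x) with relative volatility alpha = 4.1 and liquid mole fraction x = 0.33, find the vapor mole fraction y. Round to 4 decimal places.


y = alpha*x / (1 + (alpha-1)*x)
y = 4.1*0.33 / (1 + (4.1-1)*0.33)
y = 1.353 / (1 + 1.023)
y = 1.353 / 2.023
y = 0.6688


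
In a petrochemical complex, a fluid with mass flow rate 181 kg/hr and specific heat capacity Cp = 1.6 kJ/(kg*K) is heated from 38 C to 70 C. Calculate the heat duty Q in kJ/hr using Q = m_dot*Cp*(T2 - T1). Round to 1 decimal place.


Q = m_dot * Cp * (T2 - T1)
Q = 181 * 1.6 * (70 - 38)
Q = 181 * 1.6 * 32
Q = 9267.2 kJ/hr


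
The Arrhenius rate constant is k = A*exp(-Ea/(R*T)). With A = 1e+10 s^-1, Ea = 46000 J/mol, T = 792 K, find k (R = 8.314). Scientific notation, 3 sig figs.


k = A * exp(-Ea/(R*T))
k = 1e+10 * exp(-46000 / (8.314 * 792))
k = 1e+10 * exp(-6.985904)
k = 9.25e+06


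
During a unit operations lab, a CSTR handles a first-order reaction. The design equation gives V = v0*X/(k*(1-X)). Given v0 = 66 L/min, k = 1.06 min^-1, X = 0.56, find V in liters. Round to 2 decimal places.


V = v0 * X / (k * (1 - X))
V = 66 * 0.56 / (1.06 * (1 - 0.56))
V = 36.96 / (1.06 * 0.44)
V = 36.96 / 0.4664
V = 79.25 L


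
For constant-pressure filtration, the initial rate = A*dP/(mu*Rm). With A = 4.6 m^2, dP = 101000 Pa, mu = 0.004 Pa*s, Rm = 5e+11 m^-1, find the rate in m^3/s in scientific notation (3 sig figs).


rate = A * dP / (mu * Rm)
rate = 4.6 * 101000 / (0.004 * 5e+11)
rate = 464600.0 / 2.000e+09
rate = 2.32e-04 m^3/s


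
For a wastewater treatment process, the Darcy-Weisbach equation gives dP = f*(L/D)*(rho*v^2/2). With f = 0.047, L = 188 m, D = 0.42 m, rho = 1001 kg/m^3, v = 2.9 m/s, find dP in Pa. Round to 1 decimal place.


dP = f * (L/D) * (rho*v^2/2)
dP = 0.047 * (188/0.42) * (1001*2.9^2/2)
L/D = 447.61904762
rho*v^2/2 = 1001*8.41/2 = 4209.205
dP = 0.047 * 447.61904762 * 4209.205
dP = 88553.7 Pa


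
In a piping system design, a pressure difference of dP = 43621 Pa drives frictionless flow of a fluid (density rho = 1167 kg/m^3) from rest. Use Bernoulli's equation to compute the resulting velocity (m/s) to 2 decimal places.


v = sqrt(2*dP/rho)
v = sqrt(2*43621/1167)
v = sqrt(74.757498)
v = 8.65 m/s


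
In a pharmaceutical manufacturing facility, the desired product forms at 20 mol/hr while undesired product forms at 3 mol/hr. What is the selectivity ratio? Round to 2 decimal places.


S = desired product rate / undesired product rate
S = 20 / 3
S = 6.67


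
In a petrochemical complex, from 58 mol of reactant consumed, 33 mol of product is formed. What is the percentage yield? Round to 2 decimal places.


Yield = (moles product / moles consumed) * 100%
Yield = (33 / 58) * 100
Yield = 0.569 * 100
Yield = 56.90%


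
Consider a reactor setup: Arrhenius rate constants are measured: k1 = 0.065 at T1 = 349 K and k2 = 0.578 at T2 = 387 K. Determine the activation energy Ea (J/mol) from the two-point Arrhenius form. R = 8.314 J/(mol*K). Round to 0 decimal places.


Ea = R * ln(k2/k1) / (1/T1 - 1/T2)
ln(k2/k1) = ln(0.578/0.065) = 2.1851866
1/T1 - 1/T2 = 1/349 - 1/387 = 0.000281350185
Ea = 8.314 * 2.1851866 / 0.000281350185
Ea = 64573 J/mol


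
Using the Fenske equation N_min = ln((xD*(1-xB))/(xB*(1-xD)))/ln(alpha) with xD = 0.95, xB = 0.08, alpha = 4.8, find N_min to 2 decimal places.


N_min = ln((xD*(1-xB))/(xB*(1-xD))) / ln(alpha)
Numerator inside ln: 0.874 / 0.004 = 218.5
ln(218.5) = 5.386786
ln(alpha) = ln(4.8) = 1.568616
N_min = 5.386786 / 1.568616 = 3.43


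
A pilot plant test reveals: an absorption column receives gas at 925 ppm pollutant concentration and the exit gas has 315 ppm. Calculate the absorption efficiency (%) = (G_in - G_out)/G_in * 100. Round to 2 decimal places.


Efficiency = (G_in - G_out) / G_in * 100%
Efficiency = (925 - 315) / 925 * 100
Efficiency = 610 / 925 * 100
Efficiency = 65.95%


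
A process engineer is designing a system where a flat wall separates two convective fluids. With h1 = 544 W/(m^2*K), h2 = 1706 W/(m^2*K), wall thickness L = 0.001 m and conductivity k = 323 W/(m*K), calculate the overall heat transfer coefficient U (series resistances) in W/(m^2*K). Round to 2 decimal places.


1/U = 1/h1 + L/k + 1/h2
1/U = 1/544 + 0.001/323 + 1/1706
1/U = 0.0018382353 + 3.096e-06 + 0.0005861665
1/U = 0.0024274978
U = 411.95 W/(m^2*K)


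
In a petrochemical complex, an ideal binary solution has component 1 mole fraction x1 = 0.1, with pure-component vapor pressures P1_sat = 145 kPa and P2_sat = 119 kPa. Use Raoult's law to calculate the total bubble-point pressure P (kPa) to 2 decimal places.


P = x1*P1_sat + x2*P2_sat
x2 = 1 - x1 = 1 - 0.1 = 0.9
P = 0.1*145 + 0.9*119
P = 14.5 + 107.1
P = 121.60 kPa


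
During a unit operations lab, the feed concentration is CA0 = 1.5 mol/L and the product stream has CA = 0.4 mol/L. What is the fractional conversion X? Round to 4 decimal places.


X = (CA0 - CA) / CA0
X = (1.5 - 0.4) / 1.5
X = 1.1 / 1.5
X = 0.7333


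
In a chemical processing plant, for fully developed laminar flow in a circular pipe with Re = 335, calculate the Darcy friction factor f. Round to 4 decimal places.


f = 64 / Re
f = 64 / 335
f = 0.1910


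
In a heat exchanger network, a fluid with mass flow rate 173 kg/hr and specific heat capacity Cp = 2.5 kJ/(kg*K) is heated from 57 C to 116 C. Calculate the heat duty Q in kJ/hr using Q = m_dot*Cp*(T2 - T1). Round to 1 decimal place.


Q = m_dot * Cp * (T2 - T1)
Q = 173 * 2.5 * (116 - 57)
Q = 173 * 2.5 * 59
Q = 25517.5 kJ/hr


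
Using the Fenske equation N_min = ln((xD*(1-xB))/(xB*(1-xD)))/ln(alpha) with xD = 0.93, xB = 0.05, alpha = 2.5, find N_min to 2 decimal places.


N_min = ln((xD*(1-xB))/(xB*(1-xD))) / ln(alpha)
Numerator inside ln: 0.8835 / 0.0035 = 252.428571
ln(252.428571) = 5.531128
ln(alpha) = ln(2.5) = 0.916291
N_min = 5.531128 / 0.916291 = 6.04


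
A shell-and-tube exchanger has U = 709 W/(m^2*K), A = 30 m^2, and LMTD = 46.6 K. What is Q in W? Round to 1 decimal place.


Q = U * A * LMTD
Q = 709 * 30 * 46.6
Q = 991182.0 W


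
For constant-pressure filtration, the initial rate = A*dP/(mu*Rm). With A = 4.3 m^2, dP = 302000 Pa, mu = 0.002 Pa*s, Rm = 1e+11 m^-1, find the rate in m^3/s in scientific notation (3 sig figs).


rate = A * dP / (mu * Rm)
rate = 4.3 * 302000 / (0.002 * 1e+11)
rate = 1298600.0 / 2.000e+08
rate = 6.49e-03 m^3/s
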